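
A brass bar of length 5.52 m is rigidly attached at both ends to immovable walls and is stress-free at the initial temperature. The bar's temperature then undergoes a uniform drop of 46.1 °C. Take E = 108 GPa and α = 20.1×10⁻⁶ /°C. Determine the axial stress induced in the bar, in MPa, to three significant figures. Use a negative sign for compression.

100 MPa

Free thermal expansion αLΔT = 20.1e-6 · 5520 · -46.1 = -5.115 mm.
The walls impose strain ε = −(-5.115)/5520 = 9.2661e-04; σ = Eε = 108000 · 9.2661e-04 = 100.1 MPa.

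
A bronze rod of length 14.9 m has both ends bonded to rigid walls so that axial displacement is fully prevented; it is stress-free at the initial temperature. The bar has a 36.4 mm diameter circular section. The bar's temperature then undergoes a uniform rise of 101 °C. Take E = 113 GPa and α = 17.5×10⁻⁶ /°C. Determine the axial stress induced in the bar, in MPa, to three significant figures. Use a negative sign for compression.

Free thermal expansion αLΔT = 17.5e-6 · 14900 · 101 = 26.34 mm.
The walls impose strain ε = −(26.34)/14900 = -1.7675e-03; σ = Eε = 113000 · -1.7675e-03 = -199.7 MPa.

-200 MPa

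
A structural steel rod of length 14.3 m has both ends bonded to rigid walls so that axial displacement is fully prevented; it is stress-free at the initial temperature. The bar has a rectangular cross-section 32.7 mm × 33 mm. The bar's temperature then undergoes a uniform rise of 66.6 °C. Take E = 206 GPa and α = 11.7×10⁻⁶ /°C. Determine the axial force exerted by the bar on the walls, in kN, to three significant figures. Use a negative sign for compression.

-173 kN

Free thermal expansion αLΔT = 11.7e-6 · 14300 · 66.6 = 11.14 mm.
The walls impose strain ε = −(11.14)/14300 = -7.7922e-04; σ = Eε = 206000 · -7.7922e-04 = -160.5 MPa.
Wall reaction R = σ·A = -160.5·1079 = -173200 N = -173.2 kN.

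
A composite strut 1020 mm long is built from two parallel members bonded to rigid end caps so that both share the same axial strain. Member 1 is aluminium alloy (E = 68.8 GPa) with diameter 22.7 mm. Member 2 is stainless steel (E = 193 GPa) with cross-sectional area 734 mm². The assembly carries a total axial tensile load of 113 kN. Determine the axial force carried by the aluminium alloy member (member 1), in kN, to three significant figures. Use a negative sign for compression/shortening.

18.6 kN

A_1 = 404.7 mm².
Equal strain + equilibrium ⇒ each member carries load in proportion to AE: A₁E₁ = 27840000 N, A₂E₂ = 141700000 N, ΣAE = 169500000 N.
F₁ = P·A₁E₁/ΣAE = 113000·27840000/169500000 = 18560 N.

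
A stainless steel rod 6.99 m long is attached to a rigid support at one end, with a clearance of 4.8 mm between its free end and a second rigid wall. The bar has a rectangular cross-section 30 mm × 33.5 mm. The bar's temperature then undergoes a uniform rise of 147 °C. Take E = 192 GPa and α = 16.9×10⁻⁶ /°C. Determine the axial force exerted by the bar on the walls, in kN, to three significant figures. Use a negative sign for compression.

-347 kN

Free thermal expansion αLΔT = 16.9e-6 · 6990 · 147 = 17.37 mm.
The walls engage after the gap closes; constrained expansion = 17.37 − 4.8 = 12.57 mm.
The walls impose strain ε = −(12.57)/6990 = -1.7976e-03; σ = Eε = 192000 · -1.7976e-03 = -345.1 MPa.
Wall reaction R = σ·A = -345.1·1005 = -346900 N = -346.9 kN.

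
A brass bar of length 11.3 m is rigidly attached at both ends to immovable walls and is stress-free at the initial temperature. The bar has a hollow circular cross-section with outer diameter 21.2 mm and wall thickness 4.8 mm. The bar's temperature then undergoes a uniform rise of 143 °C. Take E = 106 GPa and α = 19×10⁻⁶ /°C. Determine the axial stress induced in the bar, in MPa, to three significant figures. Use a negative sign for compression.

-288 MPa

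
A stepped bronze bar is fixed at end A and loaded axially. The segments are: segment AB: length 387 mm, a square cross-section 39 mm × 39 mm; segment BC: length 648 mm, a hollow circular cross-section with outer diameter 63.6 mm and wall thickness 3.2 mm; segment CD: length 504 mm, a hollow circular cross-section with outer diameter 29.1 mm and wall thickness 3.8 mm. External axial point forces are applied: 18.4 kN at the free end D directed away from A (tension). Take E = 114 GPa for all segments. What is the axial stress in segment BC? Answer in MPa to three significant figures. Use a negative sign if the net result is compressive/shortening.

30.3 MPa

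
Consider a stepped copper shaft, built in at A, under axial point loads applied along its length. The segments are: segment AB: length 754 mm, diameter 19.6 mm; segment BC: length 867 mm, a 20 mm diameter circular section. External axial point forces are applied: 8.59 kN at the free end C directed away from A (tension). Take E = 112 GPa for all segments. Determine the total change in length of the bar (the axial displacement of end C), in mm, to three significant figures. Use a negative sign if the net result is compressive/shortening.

Internal axial forces (sectioning from the free end, tension +): N_BC = 8.59 kN, N_AB = 8.59 kN.
A_AB = 301.7 mm².
A_BC = 314.2 mm².
δ_AB = 8590·754/(301.7·112000) = 0.1917 mm
δ_BC = 8590·867/(314.2·112000) = 0.2117 mm
δ = Σδ_i = 0.4033 mm.

0.403 mm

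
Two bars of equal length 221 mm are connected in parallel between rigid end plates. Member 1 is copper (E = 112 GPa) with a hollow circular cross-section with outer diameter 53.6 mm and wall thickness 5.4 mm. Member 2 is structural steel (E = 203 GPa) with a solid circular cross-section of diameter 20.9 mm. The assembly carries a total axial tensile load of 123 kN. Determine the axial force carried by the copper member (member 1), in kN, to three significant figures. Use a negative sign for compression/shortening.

A_1 = 817.7 mm².
A_2 = 343.1 mm².
Equal strain + equilibrium ⇒ each member carries load in proportion to AE: A₁E₁ = 91580000 N, A₂E₂ = 69640000 N, ΣAE = 161200000 N.
F₁ = P·A₁E₁/ΣAE = 123000·91580000/161200000 = 69870 N.

69.9 kN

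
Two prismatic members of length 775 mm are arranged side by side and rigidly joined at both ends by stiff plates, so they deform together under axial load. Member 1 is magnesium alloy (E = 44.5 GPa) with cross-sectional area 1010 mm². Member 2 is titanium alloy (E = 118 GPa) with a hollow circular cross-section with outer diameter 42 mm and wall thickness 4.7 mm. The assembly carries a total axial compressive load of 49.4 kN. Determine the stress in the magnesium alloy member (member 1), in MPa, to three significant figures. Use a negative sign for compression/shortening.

A_2 = 550.8 mm².
Equal strain + equilibrium ⇒ each member carries load in proportion to AE: A₁E₁ = 44940000 N, A₂E₂ = 64990000 N, ΣAE = 109900000 N.
σ₁ = P·E₁/ΣAE = -49400·44500/109900000 = -20 MPa.

-20.0 MPa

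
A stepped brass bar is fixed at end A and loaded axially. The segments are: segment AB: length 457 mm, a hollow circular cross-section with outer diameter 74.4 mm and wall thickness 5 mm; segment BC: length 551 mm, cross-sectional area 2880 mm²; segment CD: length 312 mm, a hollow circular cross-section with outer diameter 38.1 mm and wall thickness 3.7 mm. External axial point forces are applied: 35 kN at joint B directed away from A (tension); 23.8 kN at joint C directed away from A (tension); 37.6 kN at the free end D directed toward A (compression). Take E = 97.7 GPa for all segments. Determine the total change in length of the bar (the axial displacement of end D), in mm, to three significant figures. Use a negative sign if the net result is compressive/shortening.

-0.236 mm

Internal axial forces (sectioning from the free end, tension +): N_CD = -37.6 kN, N_BC = -13.8 kN, N_AB = 21.2 kN.
A_AB = 1090 mm².
A_CD = 399.9 mm².
δ_AB = 21200·457/(1090·97700) = 0.09097 mm
δ_BC = -13800·551/(2880·97700) = -0.02702 mm
δ_CD = -37600·312/(399.9·97700) = -0.3003 mm
δ = Σδ_i = -0.2363 mm.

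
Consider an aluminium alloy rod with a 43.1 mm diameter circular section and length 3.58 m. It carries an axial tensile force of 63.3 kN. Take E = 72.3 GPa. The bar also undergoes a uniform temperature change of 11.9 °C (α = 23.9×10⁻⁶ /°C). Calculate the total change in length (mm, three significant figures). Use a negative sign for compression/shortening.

3.17 mm

A = 1459 mm².
δ_mech = NL/(AE) = 63300·3580/(1459·72300) = 2.148 mm.
δ_thermal = αLΔT = 23.9e-6·3580·11.9 = 1.018 mm.
δ = δ_mech + δ_thermal = 3.167 mm.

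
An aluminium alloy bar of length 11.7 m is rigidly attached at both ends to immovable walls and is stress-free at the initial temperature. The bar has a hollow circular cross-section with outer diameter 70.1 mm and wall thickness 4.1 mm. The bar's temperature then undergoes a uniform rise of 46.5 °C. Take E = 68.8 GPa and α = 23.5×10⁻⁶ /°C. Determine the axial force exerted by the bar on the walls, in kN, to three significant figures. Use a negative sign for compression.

-63.9 kN

Free thermal expansion αLΔT = 23.5e-6 · 11700 · 46.5 = 12.79 mm.
The walls impose strain ε = −(12.79)/11700 = -1.0927e-03; σ = Eε = 68800 · -1.0927e-03 = -75.18 MPa.
Wall reaction R = σ·A = -75.18·850.1 = -63910 N = -63.91 kN.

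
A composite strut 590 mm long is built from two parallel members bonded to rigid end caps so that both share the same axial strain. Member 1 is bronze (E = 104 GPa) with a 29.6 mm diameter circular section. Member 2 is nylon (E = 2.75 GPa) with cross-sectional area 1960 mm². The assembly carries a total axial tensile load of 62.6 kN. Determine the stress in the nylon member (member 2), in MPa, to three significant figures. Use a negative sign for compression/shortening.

A_1 = 688.1 mm².
Equal strain + equilibrium ⇒ each member carries load in proportion to AE: A₁E₁ = 71570000 N, A₂E₂ = 5390000 N, ΣAE = 76960000 N.
σ₂ = P·E₂/ΣAE = 62600·2750/76960000 = 2.237 MPa.

2.24 MPa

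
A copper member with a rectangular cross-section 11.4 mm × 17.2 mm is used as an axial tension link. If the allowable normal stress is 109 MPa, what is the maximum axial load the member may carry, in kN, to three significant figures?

A = 196.1 mm².
P_max = σ_allow · A = 109 · 196.1 = 21370 N = 21.37 kN.

21.4 kN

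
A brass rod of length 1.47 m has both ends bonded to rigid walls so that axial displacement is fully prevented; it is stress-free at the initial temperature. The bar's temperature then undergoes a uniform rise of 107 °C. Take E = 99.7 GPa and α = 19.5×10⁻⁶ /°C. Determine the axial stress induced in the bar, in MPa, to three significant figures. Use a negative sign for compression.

Free thermal expansion αLΔT = 19.5e-6 · 1470 · 107 = 3.067 mm.
The walls impose strain ε = −(3.067)/1470 = -2.0865e-03; σ = Eε = 99700 · -2.0865e-03 = -208 MPa.

-208 MPa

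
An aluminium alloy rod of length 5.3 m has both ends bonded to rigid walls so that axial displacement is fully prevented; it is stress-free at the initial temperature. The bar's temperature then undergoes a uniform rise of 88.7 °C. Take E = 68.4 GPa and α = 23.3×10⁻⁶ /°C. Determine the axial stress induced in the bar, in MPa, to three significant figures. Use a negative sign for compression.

Free thermal expansion αLΔT = 23.3e-6 · 5300 · 88.7 = 10.95 mm.
The walls impose strain ε = −(10.95)/5300 = -2.0667e-03; σ = Eε = 68400 · -2.0667e-03 = -141.4 MPa.

-141 MPa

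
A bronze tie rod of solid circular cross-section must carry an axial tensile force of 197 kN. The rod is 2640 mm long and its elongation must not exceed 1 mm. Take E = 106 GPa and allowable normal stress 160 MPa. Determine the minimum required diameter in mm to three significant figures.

79.0 mm

Required area A ≥ P/σ_allow = 197000/160 = 1231 mm².
For a solid circular section, d ≥ √(4A/π) = 39.59 mm.
Elongation limit: A ≥ PL/(Eδ_allow) = 197000·2640/(106000·1) = 4906 mm² ⇒ d ≥ 79.04 mm.
The elongation limit governs.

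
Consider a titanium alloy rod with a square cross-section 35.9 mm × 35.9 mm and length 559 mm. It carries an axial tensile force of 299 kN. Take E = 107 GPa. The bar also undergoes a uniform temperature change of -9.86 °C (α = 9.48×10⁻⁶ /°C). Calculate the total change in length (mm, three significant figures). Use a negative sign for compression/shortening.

1.16 mm

A = 1289 mm².
δ_mech = NL/(AE) = 299000·559/(1289·107000) = 1.212 mm.
δ_thermal = αLΔT = 9.48e-6·559·-9.86 = -0.05225 mm.
δ = δ_mech + δ_thermal = 1.16 mm.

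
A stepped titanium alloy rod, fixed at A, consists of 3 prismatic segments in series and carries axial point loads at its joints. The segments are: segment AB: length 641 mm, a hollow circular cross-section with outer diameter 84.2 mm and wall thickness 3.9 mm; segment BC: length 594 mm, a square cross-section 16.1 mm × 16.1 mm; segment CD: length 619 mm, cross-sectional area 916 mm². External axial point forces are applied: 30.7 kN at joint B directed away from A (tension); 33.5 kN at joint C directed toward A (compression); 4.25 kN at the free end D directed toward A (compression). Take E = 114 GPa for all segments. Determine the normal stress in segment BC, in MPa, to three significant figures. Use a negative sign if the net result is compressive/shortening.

Internal axial forces (sectioning from the free end, tension +): N_CD = -4.25 kN, N_BC = -37.75 kN, N_AB = -7.05 kN.
A_BC = 259.2 mm².
σ_BC = N_BC/A_BC = -37750/259.2 = -145.6 MPa.

-146 MPa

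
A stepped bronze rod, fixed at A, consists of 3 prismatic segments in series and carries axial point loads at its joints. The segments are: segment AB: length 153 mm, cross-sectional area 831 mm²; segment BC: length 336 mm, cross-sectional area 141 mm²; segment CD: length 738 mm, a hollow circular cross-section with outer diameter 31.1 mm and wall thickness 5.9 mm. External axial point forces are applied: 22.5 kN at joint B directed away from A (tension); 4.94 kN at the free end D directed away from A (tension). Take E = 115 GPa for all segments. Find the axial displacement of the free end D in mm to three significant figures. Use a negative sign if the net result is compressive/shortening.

0.214 mm

Internal axial forces (sectioning from the free end, tension +): N_CD = 4.94 kN, N_BC = 4.94 kN, N_AB = 27.44 kN.
A_CD = 467.1 mm².
δ_AB = 27440·153/(831·115000) = 0.04393 mm
δ_BC = 4940·336/(141·115000) = 0.1024 mm
δ_CD = 4940·738/(467.1·115000) = 0.06787 mm
δ = Σδ_i = 0.2142 mm.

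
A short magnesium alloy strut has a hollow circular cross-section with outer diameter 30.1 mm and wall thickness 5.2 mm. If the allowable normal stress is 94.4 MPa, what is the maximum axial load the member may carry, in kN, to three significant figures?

38.4 kN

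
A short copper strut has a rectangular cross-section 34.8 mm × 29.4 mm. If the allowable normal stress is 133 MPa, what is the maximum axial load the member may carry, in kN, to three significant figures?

136 kN

A = 1023 mm².
P_max = σ_allow · A = 133 · 1023 = 136100 N = 136.1 kN.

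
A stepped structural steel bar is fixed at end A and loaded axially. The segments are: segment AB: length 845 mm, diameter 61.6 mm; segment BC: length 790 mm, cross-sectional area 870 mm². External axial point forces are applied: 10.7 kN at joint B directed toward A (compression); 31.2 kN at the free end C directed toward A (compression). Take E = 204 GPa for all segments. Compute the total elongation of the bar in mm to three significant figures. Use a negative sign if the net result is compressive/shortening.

Internal axial forces (sectioning from the free end, tension +): N_BC = -31.2 kN, N_AB = -41.9 kN.
A_AB = 2980 mm².
δ_AB = -41900·845/(2980·204000) = -0.05824 mm
δ_BC = -31200·790/(870·204000) = -0.1389 mm
δ = Σδ_i = -0.1971 mm.

-0.197 mm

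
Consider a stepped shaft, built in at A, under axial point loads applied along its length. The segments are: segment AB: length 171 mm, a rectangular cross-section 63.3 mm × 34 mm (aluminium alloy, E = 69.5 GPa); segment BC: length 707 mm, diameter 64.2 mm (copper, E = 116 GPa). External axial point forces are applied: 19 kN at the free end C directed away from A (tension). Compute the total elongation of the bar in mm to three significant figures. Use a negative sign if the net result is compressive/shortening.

0.0575 mm

Internal axial forces (sectioning from the free end, tension +): N_BC = 19 kN, N_AB = 19 kN.
A_AB = 2152 mm².
A_BC = 3237 mm².
δ_AB = 19000·171/(2152·69500) = 0.02172 mm
δ_BC = 19000·707/(3237·116000) = 0.03577 mm
δ = Σδ_i = 0.05749 mm.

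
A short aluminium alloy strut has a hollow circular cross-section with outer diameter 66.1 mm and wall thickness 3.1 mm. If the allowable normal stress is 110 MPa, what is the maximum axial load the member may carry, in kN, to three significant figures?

A = 613.6 mm².
P_max = σ_allow · A = 110 · 613.6 = 67490 N = 67.49 kN.

67.5 kN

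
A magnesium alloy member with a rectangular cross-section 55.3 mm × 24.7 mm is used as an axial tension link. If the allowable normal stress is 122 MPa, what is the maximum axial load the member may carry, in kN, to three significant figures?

167 kN

A = 1366 mm².
P_max = σ_allow · A = 122 · 1366 = 166600 N = 166.6 kN.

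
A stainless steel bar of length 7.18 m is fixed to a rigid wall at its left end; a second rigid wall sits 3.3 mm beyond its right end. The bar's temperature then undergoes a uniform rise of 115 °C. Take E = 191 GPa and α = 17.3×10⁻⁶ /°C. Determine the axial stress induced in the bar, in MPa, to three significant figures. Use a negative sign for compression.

-292 MPa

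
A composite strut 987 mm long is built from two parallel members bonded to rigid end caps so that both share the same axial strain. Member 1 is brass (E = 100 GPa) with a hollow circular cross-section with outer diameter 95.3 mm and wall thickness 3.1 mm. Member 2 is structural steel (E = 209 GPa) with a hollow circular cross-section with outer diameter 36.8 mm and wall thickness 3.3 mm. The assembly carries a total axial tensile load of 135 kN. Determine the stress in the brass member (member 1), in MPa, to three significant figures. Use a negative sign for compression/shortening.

A_1 = 897.9 mm².
A_2 = 347.3 mm².
Equal strain + equilibrium ⇒ each member carries load in proportion to AE: A₁E₁ = 89790000 N, A₂E₂ = 72590000 N, ΣAE = 162400000 N.
σ₁ = P·E₁/ΣAE = 135000·100000/162400000 = 83.14 MPa.

83.1 MPa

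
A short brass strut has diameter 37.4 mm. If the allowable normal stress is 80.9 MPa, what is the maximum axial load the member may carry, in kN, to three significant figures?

88.9 kN

A = 1099 mm².
P_max = σ_allow · A = 80.9 · 1099 = 88880 N = 88.88 kN.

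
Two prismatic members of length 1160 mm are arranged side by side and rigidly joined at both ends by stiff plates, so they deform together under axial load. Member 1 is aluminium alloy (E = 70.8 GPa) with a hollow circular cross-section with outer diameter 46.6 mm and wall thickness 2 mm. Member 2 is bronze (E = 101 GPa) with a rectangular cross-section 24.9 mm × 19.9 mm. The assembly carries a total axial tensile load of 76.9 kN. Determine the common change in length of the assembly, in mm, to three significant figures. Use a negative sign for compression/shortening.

A_1 = 280.2 mm².
A_2 = 495.5 mm².
Equal strain + equilibrium ⇒ each member carries load in proportion to AE: A₁E₁ = 19840000 N, A₂E₂ = 50050000 N, ΣAE = 69890000 N.
δ = PL/ΣAE = 76900·1160/69890000 = 1.276 mm.

1.28 mm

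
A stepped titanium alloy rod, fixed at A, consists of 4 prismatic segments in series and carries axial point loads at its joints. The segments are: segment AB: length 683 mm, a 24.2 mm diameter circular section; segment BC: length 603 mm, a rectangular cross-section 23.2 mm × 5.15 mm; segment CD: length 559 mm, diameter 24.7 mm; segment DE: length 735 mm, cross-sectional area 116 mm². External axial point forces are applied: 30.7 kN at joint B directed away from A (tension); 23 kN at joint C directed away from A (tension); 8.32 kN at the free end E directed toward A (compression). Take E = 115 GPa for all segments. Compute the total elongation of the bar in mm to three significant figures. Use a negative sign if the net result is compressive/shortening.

0.687 mm

Internal axial forces (sectioning from the free end, tension +): N_DE = -8.32 kN, N_CD = -8.32 kN, N_BC = 14.68 kN, N_AB = 45.38 kN.
A_AB = 460 mm².
A_BC = 119.5 mm².
A_CD = 479.2 mm².
δ_AB = 45380·683/(460·115000) = 0.586 mm
δ_BC = 14680·603/(119.5·115000) = 0.6442 mm
δ_CD = -8320·559/(479.2·115000) = -0.0844 mm
δ_DE = -8320·735/(116·115000) = -0.4584 mm
δ = Σδ_i = 0.6874 mm.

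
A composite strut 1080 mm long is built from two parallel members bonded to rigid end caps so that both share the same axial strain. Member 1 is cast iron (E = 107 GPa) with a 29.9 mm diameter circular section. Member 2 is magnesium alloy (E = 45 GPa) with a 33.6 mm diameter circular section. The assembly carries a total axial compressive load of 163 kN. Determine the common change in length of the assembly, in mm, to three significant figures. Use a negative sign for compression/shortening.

A_1 = 702.2 mm².
A_2 = 886.7 mm².
Equal strain + equilibrium ⇒ each member carries load in proportion to AE: A₁E₁ = 75130000 N, A₂E₂ = 39900000 N, ΣAE = 115000000 N.
δ = PL/ΣAE = -163000·1080/115000000 = -1.53 mm.

-1.53 mm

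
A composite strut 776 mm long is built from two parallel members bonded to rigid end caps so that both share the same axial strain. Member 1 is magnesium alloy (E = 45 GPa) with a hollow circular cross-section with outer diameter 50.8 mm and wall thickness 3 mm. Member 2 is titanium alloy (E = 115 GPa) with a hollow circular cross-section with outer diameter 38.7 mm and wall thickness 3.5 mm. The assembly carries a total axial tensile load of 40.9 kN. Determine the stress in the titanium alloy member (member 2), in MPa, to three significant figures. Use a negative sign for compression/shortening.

A_1 = 450.5 mm².
A_2 = 387 mm².
Equal strain + equilibrium ⇒ each member carries load in proportion to AE: A₁E₁ = 20270000 N, A₂E₂ = 44510000 N, ΣAE = 64780000 N.
σ₂ = P·E₂/ΣAE = 40900·115000/64780000 = 72.6 MPa.

72.6 MPa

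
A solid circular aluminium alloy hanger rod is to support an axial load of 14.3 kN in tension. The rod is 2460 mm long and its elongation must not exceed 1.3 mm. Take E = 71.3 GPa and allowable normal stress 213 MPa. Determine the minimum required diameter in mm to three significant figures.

22.0 mm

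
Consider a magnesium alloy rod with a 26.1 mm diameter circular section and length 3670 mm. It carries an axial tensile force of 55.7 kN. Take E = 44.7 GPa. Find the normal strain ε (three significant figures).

A = 535 mm².
σ = N/A = 104.1 MPa; ε = σ/E = 104.1/44700 = 2.329e-03.

0.00233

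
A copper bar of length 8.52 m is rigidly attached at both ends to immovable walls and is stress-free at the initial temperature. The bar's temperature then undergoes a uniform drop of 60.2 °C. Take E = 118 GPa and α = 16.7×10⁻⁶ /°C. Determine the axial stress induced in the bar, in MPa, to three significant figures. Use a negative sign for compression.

Free thermal expansion αLΔT = 16.7e-6 · 8520 · -60.2 = -8.565 mm.
The walls impose strain ε = −(-8.565)/8520 = 1.0053e-03; σ = Eε = 118000 · 1.0053e-03 = 118.6 MPa.

119 MPa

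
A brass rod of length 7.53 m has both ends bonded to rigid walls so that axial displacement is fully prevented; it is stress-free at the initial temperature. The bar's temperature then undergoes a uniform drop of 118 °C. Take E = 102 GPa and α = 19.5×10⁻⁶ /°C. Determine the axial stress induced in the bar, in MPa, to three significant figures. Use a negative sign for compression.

Free thermal expansion αLΔT = 19.5e-6 · 7530 · -118 = -17.33 mm.
The walls impose strain ε = −(-17.33)/7530 = 2.3010e-03; σ = Eε = 102000 · 2.3010e-03 = 234.7 MPa.

235 MPa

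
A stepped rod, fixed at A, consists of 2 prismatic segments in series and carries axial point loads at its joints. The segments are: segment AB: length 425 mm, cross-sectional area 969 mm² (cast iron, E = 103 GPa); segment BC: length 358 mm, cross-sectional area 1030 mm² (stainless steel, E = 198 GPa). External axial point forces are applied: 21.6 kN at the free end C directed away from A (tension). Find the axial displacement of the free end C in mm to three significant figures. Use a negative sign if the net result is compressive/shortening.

Internal axial forces (sectioning from the free end, tension +): N_BC = 21.6 kN, N_AB = 21.6 kN.
δ_AB = 21600·425/(969·103000) = 0.09198 mm
δ_BC = 21600·358/(1030·198000) = 0.03792 mm
δ = Σδ_i = 0.1299 mm.

0.130 mm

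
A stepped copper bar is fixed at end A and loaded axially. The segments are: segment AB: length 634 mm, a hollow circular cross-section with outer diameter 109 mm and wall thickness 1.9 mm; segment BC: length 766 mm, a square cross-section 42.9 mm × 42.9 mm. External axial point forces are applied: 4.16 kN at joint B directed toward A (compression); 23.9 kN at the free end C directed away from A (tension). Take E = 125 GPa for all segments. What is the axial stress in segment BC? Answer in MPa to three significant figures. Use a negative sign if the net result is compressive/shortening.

13.0 MPa

Internal axial forces (sectioning from the free end, tension +): N_BC = 23.9 kN, N_AB = 19.74 kN.
A_BC = 1840 mm².
σ_BC = N_BC/A_BC = 23900/1840 = 12.99 MPa.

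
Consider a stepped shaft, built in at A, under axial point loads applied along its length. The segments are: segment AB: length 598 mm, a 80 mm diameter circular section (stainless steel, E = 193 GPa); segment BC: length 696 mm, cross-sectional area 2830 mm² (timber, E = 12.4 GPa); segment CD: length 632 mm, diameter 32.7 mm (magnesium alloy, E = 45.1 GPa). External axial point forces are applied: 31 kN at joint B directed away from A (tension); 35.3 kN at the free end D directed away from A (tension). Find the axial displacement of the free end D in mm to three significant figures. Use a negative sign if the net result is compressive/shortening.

Internal axial forces (sectioning from the free end, tension +): N_CD = 35.3 kN, N_BC = 35.3 kN, N_AB = 66.3 kN.
A_AB = 5027 mm².
A_CD = 839.8 mm².
δ_AB = 66300·598/(5027·193000) = 0.04087 mm
δ_BC = 35300·696/(2830·12400) = 0.7001 mm
δ_CD = 35300·632/(839.8·45100) = 0.589 mm
δ = Σδ_i = 1.33 mm.

1.33 mm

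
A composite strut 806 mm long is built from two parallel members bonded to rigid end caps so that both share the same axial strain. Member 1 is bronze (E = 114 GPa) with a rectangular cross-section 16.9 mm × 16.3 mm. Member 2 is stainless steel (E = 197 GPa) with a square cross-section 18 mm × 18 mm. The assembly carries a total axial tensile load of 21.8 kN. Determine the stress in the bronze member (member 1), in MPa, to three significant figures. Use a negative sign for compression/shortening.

26.1 MPa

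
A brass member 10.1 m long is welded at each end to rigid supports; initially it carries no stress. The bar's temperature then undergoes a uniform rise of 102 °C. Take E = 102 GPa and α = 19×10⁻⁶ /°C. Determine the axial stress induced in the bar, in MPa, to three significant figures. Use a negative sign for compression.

-198 MPa

Free thermal expansion αLΔT = 19e-6 · 10100 · 102 = 19.57 mm.
The walls impose strain ε = −(19.57)/10100 = -1.9380e-03; σ = Eε = 102000 · -1.9380e-03 = -197.7 MPa.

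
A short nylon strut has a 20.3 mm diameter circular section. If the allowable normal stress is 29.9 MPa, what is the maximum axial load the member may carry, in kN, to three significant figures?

A = 323.7 mm².
P_max = σ_allow · A = 29.9 · 323.7 = 9677 N = 9.677 kN.

9.68 kN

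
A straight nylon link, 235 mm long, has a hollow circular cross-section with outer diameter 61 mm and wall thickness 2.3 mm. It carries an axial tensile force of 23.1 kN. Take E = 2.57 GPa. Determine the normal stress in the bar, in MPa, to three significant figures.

54.5 MPa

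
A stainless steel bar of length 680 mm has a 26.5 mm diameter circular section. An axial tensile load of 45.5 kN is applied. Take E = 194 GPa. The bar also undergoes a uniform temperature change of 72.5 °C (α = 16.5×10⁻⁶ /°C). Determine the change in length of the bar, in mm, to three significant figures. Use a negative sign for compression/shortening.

A = 551.5 mm².
δ_mech = NL/(AE) = 45500·680/(551.5·194000) = 0.2892 mm.
δ_thermal = αLΔT = 16.5e-6·680·72.5 = 0.8134 mm.
δ = δ_mech + δ_thermal = 1.103 mm.

1.10 mm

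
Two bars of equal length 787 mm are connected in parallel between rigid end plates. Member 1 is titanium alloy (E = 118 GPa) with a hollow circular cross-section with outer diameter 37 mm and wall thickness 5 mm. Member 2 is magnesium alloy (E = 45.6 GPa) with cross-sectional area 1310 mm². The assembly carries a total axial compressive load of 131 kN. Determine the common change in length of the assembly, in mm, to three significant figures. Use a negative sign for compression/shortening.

-0.866 mm

A_1 = 502.7 mm².
Equal strain + equilibrium ⇒ each member carries load in proportion to AE: A₁E₁ = 59310000 N, A₂E₂ = 59740000 N, ΣAE = 119000000 N.
δ = PL/ΣAE = -131000·787/119000000 = -0.866 mm.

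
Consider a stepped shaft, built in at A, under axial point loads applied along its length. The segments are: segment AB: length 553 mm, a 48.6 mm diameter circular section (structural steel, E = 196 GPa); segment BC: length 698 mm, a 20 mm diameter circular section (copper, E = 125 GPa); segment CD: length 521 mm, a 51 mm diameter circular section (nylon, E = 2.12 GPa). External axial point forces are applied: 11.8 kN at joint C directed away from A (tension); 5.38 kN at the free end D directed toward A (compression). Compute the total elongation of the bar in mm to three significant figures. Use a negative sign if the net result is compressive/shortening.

-0.523 mm

Internal axial forces (sectioning from the free end, tension +): N_CD = -5.38 kN, N_BC = 6.42 kN, N_AB = 6.42 kN.
A_AB = 1855 mm².
A_BC = 314.2 mm².
A_CD = 2043 mm².
δ_AB = 6420·553/(1855·196000) = 0.009764 mm
δ_BC = 6420·698/(314.2·125000) = 0.1141 mm
δ_CD = -5380·521/(2043·2120) = -0.6472 mm
δ = Σδ_i = -0.5233 mm.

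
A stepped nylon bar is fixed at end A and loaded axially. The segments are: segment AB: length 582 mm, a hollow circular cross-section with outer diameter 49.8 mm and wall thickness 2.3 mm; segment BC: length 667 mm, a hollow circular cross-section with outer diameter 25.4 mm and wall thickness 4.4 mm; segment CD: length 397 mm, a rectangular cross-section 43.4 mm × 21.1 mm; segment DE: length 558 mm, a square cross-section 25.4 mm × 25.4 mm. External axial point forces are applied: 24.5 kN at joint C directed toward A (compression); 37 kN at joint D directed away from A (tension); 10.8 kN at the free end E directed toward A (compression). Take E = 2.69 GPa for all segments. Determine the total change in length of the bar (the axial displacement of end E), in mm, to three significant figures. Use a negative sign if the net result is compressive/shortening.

3.27 mm

Internal axial forces (sectioning from the free end, tension +): N_DE = -10.8 kN, N_CD = 26.2 kN, N_BC = 1.7 kN, N_AB = 1.7 kN.
A_AB = 343.2 mm².
A_BC = 290.3 mm².
A_CD = 915.7 mm².
A_DE = 645.2 mm².
δ_AB = 1700·582/(343.2·2690) = 1.072 mm
δ_BC = 1700·667/(290.3·2690) = 1.452 mm
δ_CD = 26200·397/(915.7·2690) = 4.222 mm
δ_DE = -10800·558/(645.2·2690) = -3.472 mm
δ = Σδ_i = 3.274 mm.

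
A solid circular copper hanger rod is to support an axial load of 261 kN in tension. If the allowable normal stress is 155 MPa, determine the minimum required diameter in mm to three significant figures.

Required area A ≥ P/σ_allow = 261000/155 = 1684 mm².
For a solid circular section, d ≥ √(4A/π) = 46.3 mm.

46.3 mm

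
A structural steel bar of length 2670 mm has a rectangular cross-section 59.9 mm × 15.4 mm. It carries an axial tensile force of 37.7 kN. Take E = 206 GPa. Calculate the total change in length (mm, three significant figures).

A = 922.5 mm².
δ_mech = NL/(AE) = 37700·2670/(922.5·206000) = 0.5297 mm.

0.530 mm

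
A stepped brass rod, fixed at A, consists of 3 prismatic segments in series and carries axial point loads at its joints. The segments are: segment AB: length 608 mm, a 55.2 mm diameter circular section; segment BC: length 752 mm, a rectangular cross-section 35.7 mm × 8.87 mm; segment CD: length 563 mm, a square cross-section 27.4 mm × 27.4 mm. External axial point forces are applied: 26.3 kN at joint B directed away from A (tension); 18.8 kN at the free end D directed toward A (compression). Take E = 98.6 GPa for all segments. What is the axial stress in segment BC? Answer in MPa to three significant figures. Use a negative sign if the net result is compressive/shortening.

-59.4 MPa

Internal axial forces (sectioning from the free end, tension +): N_CD = -18.8 kN, N_BC = -18.8 kN, N_AB = 7.5 kN.
A_BC = 316.7 mm².
σ_BC = N_BC/A_BC = -18800/316.7 = -59.37 MPa.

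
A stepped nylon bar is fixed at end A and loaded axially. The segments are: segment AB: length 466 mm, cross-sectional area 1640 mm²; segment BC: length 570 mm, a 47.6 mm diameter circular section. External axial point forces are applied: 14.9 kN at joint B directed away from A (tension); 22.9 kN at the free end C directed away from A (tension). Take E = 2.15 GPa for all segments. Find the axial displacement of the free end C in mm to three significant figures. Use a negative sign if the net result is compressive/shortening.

8.41 mm

Internal axial forces (sectioning from the free end, tension +): N_BC = 22.9 kN, N_AB = 37.8 kN.
A_BC = 1780 mm².
δ_AB = 37800·466/(1640·2150) = 4.996 mm
δ_BC = 22900·570/(1780·2150) = 3.412 mm
δ = Σδ_i = 8.407 mm.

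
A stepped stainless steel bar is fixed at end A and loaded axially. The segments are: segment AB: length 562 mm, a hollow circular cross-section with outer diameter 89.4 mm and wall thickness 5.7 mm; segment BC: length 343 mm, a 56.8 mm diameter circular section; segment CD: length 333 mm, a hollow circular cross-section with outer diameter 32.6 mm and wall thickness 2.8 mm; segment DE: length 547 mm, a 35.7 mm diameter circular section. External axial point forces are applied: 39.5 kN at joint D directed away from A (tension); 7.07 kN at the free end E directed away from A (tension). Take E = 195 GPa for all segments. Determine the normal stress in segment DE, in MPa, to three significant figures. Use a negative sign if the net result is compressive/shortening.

7.06 MPa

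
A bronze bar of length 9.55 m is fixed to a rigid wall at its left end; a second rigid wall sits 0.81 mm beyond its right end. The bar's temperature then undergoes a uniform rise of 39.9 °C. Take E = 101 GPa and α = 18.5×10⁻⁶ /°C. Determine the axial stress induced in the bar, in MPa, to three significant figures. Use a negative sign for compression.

-66.0 MPa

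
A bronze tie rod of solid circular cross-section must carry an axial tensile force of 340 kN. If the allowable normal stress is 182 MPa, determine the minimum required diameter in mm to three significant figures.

Required area A ≥ P/σ_allow = 340000/182 = 1868 mm².
For a solid circular section, d ≥ √(4A/π) = 48.77 mm.

48.8 mm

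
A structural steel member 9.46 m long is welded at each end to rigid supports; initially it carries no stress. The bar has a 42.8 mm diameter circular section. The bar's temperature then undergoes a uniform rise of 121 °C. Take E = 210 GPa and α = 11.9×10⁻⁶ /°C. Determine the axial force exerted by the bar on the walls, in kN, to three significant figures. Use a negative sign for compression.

Free thermal expansion αLΔT = 11.9e-6 · 9460 · 121 = 13.62 mm.
The walls impose strain ε = −(13.62)/9460 = -1.4399e-03; σ = Eε = 210000 · -1.4399e-03 = -302.4 MPa.
Wall reaction R = σ·A = -302.4·1439 = -435000 N = -435 kN.

-435 kN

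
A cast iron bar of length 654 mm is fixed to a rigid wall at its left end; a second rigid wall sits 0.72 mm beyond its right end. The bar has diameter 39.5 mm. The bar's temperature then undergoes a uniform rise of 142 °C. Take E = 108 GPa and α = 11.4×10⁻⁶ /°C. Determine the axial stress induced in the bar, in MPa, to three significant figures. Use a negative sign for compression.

-55.9 MPa

Free thermal expansion αLΔT = 11.4e-6 · 654 · 142 = 1.059 mm.
The walls engage after the gap closes; constrained expansion = 1.059 − 0.72 = 0.3387 mm.
The walls impose strain ε = −(0.3387)/654 = -5.1788e-04; σ = Eε = 108000 · -5.1788e-04 = -55.93 MPa.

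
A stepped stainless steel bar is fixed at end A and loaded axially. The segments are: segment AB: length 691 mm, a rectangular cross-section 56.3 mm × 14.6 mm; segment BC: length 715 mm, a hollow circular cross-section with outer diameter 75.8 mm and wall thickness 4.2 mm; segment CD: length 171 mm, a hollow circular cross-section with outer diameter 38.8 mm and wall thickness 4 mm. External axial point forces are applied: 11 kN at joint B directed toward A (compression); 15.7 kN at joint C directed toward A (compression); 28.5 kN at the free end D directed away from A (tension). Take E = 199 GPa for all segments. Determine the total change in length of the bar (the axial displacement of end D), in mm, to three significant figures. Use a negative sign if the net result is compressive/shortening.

0.112 mm

Internal axial forces (sectioning from the free end, tension +): N_CD = 28.5 kN, N_BC = 12.8 kN, N_AB = 1.8 kN.
A_AB = 822 mm².
A_BC = 944.7 mm².
A_CD = 437.3 mm².
δ_AB = 1800·691/(822·199000) = 0.007604 mm
δ_BC = 12800·715/(944.7·199000) = 0.04868 mm
δ_CD = 28500·171/(437.3·199000) = 0.056 mm
δ = Σδ_i = 0.1123 mm.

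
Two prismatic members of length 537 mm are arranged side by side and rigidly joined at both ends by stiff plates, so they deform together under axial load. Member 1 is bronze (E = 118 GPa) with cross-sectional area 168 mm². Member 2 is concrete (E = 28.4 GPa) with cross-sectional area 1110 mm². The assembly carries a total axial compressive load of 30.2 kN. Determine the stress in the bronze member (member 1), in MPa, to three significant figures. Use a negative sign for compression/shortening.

Equal strain + equilibrium ⇒ each member carries load in proportion to AE: A₁E₁ = 19820000 N, A₂E₂ = 31520000 N, ΣAE = 51350000 N.
σ₁ = P·E₁/ΣAE = -30200·118000/51350000 = -69.4 MPa.

-69.4 MPa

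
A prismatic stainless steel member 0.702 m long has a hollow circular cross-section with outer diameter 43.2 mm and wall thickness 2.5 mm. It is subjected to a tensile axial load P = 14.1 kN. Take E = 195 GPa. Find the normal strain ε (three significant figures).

A = 319.7 mm².
σ = N/A = 44.11 MPa; ε = σ/E = 44.11/195000 = 2.262e-04.

2.26e-04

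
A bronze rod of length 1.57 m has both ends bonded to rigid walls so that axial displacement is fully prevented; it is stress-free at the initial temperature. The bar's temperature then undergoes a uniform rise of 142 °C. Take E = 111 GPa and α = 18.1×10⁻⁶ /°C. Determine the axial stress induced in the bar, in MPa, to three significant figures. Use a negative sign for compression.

Free thermal expansion αLΔT = 18.1e-6 · 1570 · 142 = 4.035 mm.
The walls impose strain ε = −(4.035)/1570 = -2.5702e-03; σ = Eε = 111000 · -2.5702e-03 = -285.3 MPa.

-285 MPa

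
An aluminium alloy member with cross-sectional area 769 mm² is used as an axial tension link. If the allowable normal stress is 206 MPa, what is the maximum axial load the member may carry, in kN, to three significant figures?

P_max = σ_allow · A = 206 · 769 = 158400 N = 158.4 kN.

158 kN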